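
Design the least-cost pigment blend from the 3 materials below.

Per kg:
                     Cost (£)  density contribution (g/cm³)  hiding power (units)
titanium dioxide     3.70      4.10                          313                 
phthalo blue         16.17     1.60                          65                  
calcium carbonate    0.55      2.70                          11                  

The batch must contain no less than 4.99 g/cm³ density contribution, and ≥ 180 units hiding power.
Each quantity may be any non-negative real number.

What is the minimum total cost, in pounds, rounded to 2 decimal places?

£2.56

Set it up as a linear program. Let x1 = kg of titanium dioxide, x2 = kg of phthalo blue, x3 = kg of calcium carbonate.
min 3.7x1 + 16.17x2 + 0.55x3 subject to:
  4.1x1 + 1.6x2 + 2.7x3 ≥ 4.99   (density contribution)
  313x1 + 65x2 + 11x3 ≥ 180   (hiding power)
  x1, x2, x3 ≥ 0.
The minimum-cost mix takes nothing from phthalo blue — only titanium dioxide, calcium carbonate. There the density contribution and hiding power constraints are tight.
That vertex is x1 = 0.5389, x3 = 1.03.
Total cost: 3.7·0.5389 + 0.55·1.03 = 2.5604.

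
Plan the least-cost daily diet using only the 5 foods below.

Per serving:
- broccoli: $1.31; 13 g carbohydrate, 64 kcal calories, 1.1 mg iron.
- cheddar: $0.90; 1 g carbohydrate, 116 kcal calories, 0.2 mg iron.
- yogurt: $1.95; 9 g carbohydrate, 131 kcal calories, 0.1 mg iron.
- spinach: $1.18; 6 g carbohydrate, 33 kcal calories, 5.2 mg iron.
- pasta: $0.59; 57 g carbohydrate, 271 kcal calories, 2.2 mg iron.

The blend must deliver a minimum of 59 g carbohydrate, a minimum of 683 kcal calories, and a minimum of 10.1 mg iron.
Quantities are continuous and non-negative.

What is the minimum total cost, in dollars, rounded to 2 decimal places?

$2.51

Treat it as an LP. Let x1 = servings of broccoli, x2 = servings of cheddar, x3 = servings of yogurt, x4 = servings of spinach, x5 = servings of pasta.
min 1.31x1 + 0.9x2 + 1.95x3 + 1.18x4 + 0.59x5 with:
  13x1 + 1x2 + 9x3 + 6x4 + 57x5 ≥ 59   (carbohydrate)
  64x1 + 116x2 + 131x3 + 33x4 + 271x5 ≥ 683   (calories)
  1.1x1 + 0.2x2 + 0.1x3 + 5.2x4 + 2.2x5 ≥ 10.1   (iron)
  x1, x2, x3, x4, x5 ≥ 0.
At the optimum only spinach, pasta are positive (broccoli, cheddar, yogurt = 0). Binding constraints: calories and iron.
So spinach = 0.9236 servings, pasta = 2.408 servings.
Hence cost = 1.18·0.9236 + 0.59·2.408 = $2.5106.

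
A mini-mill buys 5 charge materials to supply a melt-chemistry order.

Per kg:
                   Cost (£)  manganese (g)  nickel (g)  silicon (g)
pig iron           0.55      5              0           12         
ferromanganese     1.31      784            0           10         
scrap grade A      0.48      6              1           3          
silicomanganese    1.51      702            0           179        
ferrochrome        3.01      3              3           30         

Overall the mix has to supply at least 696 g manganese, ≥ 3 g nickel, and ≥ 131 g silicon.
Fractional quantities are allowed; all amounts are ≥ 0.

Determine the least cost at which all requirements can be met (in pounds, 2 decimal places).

£2.80

Set it up as a linear program. Let x1 = kg of pig iron, x2 = kg of ferromanganese, x3 = kg of scrap grade A, x4 = kg of silicomanganese, x5 = kg of ferrochrome.
Minimize 0.55x1 + 1.31x2 + 0.48x3 + 1.51x4 + 3.01x5 s.t.:
  5x1 + 784x2 + 6x3 + 702x4 + 3x5 ≥ 696   (manganese)
  1x3 + 3x5 ≥ 3   (nickel)
  12x1 + 10x2 + 3x3 + 179x4 + 30x5 ≥ 131   (silicon)
  x1, x2, x3, x4, x5 ≥ 0.
The optimal basis is {ferromanganese, scrap grade A, silicomanganese}; pig iron, ferrochrome drop out. Binding constraints: manganese, nickel, silicon.
So ferromanganese = 0.2679 kg, scrap grade A = 3 kg, silicomanganese = 0.6666 kg.
Cost = 1.31·0.2679 + 0.48·3 + 1.51·0.6666 = 2.7975.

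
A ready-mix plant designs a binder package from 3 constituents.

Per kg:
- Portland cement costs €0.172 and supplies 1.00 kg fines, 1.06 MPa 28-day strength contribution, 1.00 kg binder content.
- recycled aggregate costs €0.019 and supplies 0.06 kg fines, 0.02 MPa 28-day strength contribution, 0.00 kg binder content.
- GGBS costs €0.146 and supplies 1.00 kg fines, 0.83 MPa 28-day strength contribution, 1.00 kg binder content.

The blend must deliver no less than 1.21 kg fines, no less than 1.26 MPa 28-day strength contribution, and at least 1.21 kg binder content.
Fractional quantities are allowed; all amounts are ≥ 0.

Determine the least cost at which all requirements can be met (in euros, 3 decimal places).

Let x1 = kg of Portland cement, x2 = kg of recycled aggregate, x3 = kg of GGBS.
Minimise 0.172x1 + 0.019x2 + 0.146x3 subject to:
  1x1 + 0.06x2 + 1x3 ≥ 1.21   (fines)
  1.06x1 + 0.02x2 + 0.83x3 ≥ 1.26   (28-day strength contribution)
  1x1 + 1x3 ≥ 1.21   (binder content)
  x1, x2, x3 ≥ 0.
The optimal basis is {Portland cement, GGBS}; recycled aggregate drops out. There the fines, 28-day strength contribution, binder content constraints are tight.
So Portland cement = 1.112 kg, GGBS = 0.09826 kg.
Cost = 0.172·1.112 + 0.146·0.09826 = 0.20561.

€0.206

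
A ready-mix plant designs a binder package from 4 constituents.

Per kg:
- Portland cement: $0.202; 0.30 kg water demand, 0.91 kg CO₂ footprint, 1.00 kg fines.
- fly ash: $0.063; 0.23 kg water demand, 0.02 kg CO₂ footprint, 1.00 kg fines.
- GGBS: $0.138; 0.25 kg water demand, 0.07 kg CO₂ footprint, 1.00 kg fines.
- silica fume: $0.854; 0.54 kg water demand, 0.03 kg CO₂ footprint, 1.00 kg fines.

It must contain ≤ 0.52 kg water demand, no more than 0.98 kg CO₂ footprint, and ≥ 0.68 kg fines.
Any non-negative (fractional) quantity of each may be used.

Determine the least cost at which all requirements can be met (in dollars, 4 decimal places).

$0.0428

This is a linear program. Let x1 = kg of Portland cement, x2 = kg of fly ash, x3 = kg of GGBS, x4 = kg of silica fume.
Minimise 0.202x1 + 0.063x2 + 0.138x3 + 0.854x4 subject to:
  0.3x1 + 0.23x2 + 0.25x3 + 0.54x4 ≤ 0.52   (water demand)
  0.91x1 + 0.02x2 + 0.07x3 + 0.03x4 ≤ 0.98   (CO₂ footprint)
  1x1 + 1x2 + 1x3 + 1x4 ≥ 0.68   (fines)
  x1, x2, x3, x4 ≥ 0.
The optimal basis is {fly ash}; Portland cement, GGBS, silica fume drop out. There the fines constraint is tight.
Solving gives x2 = 0.68.
Objective = 0.063·0.68 = 0.042840.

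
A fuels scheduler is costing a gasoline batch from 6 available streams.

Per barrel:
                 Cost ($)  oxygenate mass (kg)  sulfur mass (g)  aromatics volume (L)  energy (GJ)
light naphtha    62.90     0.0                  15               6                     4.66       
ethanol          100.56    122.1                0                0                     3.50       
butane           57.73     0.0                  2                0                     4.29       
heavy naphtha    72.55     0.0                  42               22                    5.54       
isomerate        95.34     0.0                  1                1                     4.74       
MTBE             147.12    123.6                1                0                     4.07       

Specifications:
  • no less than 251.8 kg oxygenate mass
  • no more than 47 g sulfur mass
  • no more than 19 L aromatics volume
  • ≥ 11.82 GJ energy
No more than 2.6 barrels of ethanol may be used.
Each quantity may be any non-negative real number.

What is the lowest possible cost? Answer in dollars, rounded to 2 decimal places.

$267.65

Set it up as a linear program. Let x1 = barrels of light naphtha, x2 = barrels of ethanol, x3 = barrels of butane, x4 = barrels of heavy naphtha, x5 = barrels of isomerate, x6 = barrels of MTBE.
Minimize 62.9x1 + 100.56x2 + 57.73x3 + 72.55x4 + 95.34x5 + 147.12x6 with:
  122.1x2 + 123.6x6 ≥ 251.8   (oxygenate mass)
  15x1 + 2x3 + 42x4 + 1x5 + 1x6 ≤ 47   (sulfur mass)
  6x1 + 22x4 + 1x5 ≤ 19   (aromatics volume)
  4.66x1 + 3.5x2 + 4.29x3 + 5.54x4 + 4.74x5 + 4.07x6 ≥ 11.82   (energy)
  x2 ≤ 2.6
  x1, x2, x3, x4, x5, x6 ≥ 0.
The cheapest feasible vertex uses only ethanol, heavy naphtha; light naphtha, butane, isomerate, MTBE are not used. There the oxygenate mass and energy constraints are tight.
Solving gives x2 = 2.06224, x4 = 0.830712.
Cost = 100.56·2.06224 + 72.55·0.830712 = 267.6470.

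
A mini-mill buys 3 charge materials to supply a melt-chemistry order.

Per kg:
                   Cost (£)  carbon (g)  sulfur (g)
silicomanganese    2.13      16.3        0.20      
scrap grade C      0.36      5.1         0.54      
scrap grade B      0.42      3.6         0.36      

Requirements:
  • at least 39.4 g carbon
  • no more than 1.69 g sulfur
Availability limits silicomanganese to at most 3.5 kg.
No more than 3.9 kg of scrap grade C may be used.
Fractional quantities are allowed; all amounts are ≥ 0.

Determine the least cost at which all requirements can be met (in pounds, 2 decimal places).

£4.37

Set it up as a linear program. Let x1 = kg of silicomanganese, x2 = kg of scrap grade C, x3 = kg of scrap grade B.
Minimise 2.13x1 + 0.36x2 + 0.42x3 s.t.:
  16.3x1 + 5.1x2 + 3.6x3 ≥ 39.4   (carbon)
  0.2x1 + 0.54x2 + 0.36x3 ≤ 1.69   (sulfur)
  x1 ≤ 3.5
  x2 ≤ 3.9
  x1, x2, x3 ≥ 0.
The minimum-cost mix takes nothing from scrap grade B — only silicomanganese, scrap grade C. Binding constraints: carbon and sulfur.
Optimal quantities: silicomanganese = 1.626 kg, scrap grade C = 2.527 kg.
Cost = 2.13·1.626 + 0.36·2.527 = 4.3731.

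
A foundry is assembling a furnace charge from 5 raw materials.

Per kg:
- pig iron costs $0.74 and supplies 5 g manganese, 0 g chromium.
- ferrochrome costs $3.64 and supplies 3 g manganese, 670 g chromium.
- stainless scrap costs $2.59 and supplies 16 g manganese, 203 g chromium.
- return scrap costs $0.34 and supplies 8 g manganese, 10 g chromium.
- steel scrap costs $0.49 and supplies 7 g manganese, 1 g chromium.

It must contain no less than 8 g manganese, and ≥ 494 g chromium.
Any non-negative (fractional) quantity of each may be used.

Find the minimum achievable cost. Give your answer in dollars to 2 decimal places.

$2.89

Treat it as an LP. Let x1 = kg of pig iron, x2 = kg of ferrochrome, x3 = kg of stainless scrap, x4 = kg of return scrap, x5 = kg of steel scrap.
min 0.74x1 + 3.64x2 + 2.59x3 + 0.34x4 + 0.49x5 with:
  5x1 + 3x2 + 16x3 + 8x4 + 7x5 ≥ 8   (manganese)
  670x2 + 203x3 + 10x4 + 1x5 ≥ 494   (chromium)
  x1, x2, x3, x4, x5 ≥ 0.
At the optimum only ferrochrome, return scrap are positive (pig iron, stainless scrap, steel scrap = 0). Binding constraints: manganese and chromium.
Optimal quantities: ferrochrome = 0.7265 kg, return scrap = 0.7276 kg.
Hence cost = 3.64·0.7265 + 0.34·0.7276 = $2.8918.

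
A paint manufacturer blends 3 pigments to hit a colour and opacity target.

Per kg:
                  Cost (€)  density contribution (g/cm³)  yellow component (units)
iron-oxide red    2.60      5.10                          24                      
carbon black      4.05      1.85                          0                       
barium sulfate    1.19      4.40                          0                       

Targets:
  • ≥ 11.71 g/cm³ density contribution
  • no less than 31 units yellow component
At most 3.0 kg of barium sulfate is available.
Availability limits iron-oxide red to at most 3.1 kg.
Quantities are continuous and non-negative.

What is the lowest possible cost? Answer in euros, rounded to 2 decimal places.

€4.74

Treat it as an LP. Let x1 = kg of iron-oxide red, x2 = kg of carbon black, x3 = kg of barium sulfate.
Minimize 2.6x1 + 4.05x2 + 1.19x3 s.t.:
  5.1x1 + 1.85x2 + 4.4x3 ≥ 11.71   (density contribution)
  24x1 ≥ 31   (yellow component)
  x3 ≤ 3
  x1 ≤ 3.1
  x1, x2, x3 ≥ 0.
The cheapest feasible vertex uses only iron-oxide red, barium sulfate; carbon black is not used. Binding constraints: density contribution and yellow component.
So iron-oxide red = 1.292 kg, barium sulfate = 1.164 kg.
Objective = 2.6·1.292 + 1.19·1.164 = 4.7444.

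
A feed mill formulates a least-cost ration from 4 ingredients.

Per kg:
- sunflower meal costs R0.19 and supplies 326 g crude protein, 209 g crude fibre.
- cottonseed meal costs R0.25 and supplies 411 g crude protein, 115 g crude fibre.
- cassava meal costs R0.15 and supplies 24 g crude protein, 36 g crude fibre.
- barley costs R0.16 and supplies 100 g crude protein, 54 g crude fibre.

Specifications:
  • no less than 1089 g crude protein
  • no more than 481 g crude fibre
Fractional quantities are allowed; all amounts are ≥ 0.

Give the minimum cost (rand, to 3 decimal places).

Treat it as an LP. Let x1 = kg of sunflower meal, x2 = kg of cottonseed meal, x3 = kg of cassava meal, x4 = kg of barley.
min 0.19x1 + 0.25x2 + 0.15x3 + 0.16x4 subject to:
  326x1 + 411x2 + 24x3 + 100x4 ≥ 1089   (crude protein)
  209x1 + 115x2 + 36x3 + 54x4 ≤ 481   (crude fibre)
  x1, x2, x3, x4 ≥ 0.
At the optimum only sunflower meal, cottonseed meal are positive (cassava meal, barley = 0). The crude protein and crude fibre requirements are met with equality.
So sunflower meal = 1.497 kg, cottonseed meal = 1.462 kg.
Cost = 0.19·1.497 + 0.25·1.462 = 0.64993.

R0.650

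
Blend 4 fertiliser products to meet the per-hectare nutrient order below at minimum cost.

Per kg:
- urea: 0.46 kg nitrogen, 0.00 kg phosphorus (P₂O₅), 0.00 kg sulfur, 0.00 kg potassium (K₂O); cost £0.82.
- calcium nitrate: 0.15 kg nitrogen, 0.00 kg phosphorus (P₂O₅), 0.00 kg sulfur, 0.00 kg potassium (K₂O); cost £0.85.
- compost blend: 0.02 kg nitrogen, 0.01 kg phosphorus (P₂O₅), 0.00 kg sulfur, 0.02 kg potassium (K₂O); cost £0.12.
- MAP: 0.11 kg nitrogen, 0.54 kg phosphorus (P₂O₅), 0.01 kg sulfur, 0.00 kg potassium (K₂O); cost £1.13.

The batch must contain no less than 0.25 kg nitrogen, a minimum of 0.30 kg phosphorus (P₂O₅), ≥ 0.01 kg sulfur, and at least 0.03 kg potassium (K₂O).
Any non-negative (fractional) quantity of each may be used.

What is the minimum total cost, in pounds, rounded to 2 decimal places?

Let x1 = kg of urea, x2 = kg of calcium nitrate, x3 = kg of compost blend, x4 = kg of MAP.
Minimise 0.82x1 + 0.85x2 + 0.12x3 + 1.13x4 subject to:
  0.46x1 + 0.15x2 + 0.02x3 + 0.11x4 ≥ 0.25   (nitrogen)
  0.01x3 + 0.54x4 ≥ 0.3   (phosphorus (P₂O₅))
  0.01x4 ≥ 0.01   (sulfur)
  0.02x3 ≥ 0.03   (potassium (K₂O))
  x1, x2, x3, x4 ≥ 0.
At the optimum only urea, compost blend, MAP are positive (calcium nitrate = 0). Binding constraints: nitrogen, sulfur, potassium (K₂O).
Optimal quantities: urea = 0.2391 kg, compost blend = 1.5 kg, MAP = 1 kg.
Cost = 0.82·0.2391 + 0.12·1.5 + 1.13·1 = 1.5061.

£1.51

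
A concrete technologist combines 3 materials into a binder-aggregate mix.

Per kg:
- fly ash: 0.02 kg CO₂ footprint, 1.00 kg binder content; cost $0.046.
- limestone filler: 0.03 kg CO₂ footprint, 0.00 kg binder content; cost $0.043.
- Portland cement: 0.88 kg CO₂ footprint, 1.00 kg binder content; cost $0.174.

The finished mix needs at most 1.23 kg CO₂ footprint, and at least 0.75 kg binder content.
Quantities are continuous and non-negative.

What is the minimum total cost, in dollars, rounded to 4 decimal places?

Treat it as an LP. Let x1 = kg of fly ash, x2 = kg of limestone filler, x3 = kg of Portland cement.
min 0.046x1 + 0.043x2 + 0.174x3 subject to:
  0.02x1 + 0.03x2 + 0.88x3 ≤ 1.23   (CO₂ footprint)
  1x1 + 1x3 ≥ 0.75   (binder content)
  x1, x2, x3 ≥ 0.
The minimum-cost mix takes nothing from limestone filler, Portland cement — only fly ash. The binder content requirement is met with equality.
Solving gives x1 = 0.75.
Total cost: 0.046·0.75 = 0.034500.

$0.0345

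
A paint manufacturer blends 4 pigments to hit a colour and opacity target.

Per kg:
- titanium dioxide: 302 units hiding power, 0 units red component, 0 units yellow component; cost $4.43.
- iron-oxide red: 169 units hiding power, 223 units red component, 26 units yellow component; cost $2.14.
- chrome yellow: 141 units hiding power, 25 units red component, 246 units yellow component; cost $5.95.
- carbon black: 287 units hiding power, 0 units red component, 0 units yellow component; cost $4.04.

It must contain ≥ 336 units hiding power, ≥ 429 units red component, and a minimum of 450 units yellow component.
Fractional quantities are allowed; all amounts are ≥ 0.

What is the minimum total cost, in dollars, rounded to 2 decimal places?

Treat it as an LP. Let x1 = kg of titanium dioxide, x2 = kg of iron-oxide red, x3 = kg of chrome yellow, x4 = kg of carbon black.
Minimize 4.43x1 + 2.14x2 + 5.95x3 + 4.04x4 with:
  302x1 + 169x2 + 141x3 + 287x4 ≥ 336   (hiding power)
  223x2 + 25x3 ≥ 429   (red component)
  26x2 + 246x3 ≥ 450   (yellow component)
  x1, x2, x3, x4 ≥ 0.
The optimal basis is {iron-oxide red, chrome yellow}; titanium dioxide, carbon black drop out. There the red component and yellow component constraints are tight.
That vertex is x2 = 1.739, x3 = 1.645.
Objective = 2.14·1.739 + 5.95·1.645 = 13.5092.

$13.51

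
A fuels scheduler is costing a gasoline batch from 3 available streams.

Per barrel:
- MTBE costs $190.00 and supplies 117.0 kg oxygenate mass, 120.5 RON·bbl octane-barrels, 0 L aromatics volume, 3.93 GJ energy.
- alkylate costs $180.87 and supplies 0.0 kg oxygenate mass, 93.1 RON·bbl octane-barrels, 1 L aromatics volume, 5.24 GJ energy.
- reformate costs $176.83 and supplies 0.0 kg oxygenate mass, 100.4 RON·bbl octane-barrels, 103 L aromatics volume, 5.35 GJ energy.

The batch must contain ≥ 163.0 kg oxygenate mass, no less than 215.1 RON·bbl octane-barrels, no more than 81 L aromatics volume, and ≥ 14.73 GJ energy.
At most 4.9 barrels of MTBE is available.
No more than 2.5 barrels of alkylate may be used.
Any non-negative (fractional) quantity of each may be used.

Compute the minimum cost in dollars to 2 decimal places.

$578.06

Let x1 = barrels of MTBE, x2 = barrels of alkylate, x3 = barrels of reformate.
min 190x1 + 180.87x2 + 176.83x3 s.t.:
  117x1 ≥ 163   (oxygenate mass)
  120.5x1 + 93.1x2 + 100.4x3 ≥ 215.1   (octane-barrels)
  1x2 + 103x3 ≤ 81   (aromatics volume)
  3.93x1 + 5.24x2 + 5.35x3 ≥ 14.73   (energy)
  x1 ≤ 4.9
  x2 ≤ 2.5
  x1, x2, x3 ≥ 0.
The optimal mix uses every input. The oxygenate mass, aromatics volume, energy requirements are met with equality.
Optimal quantities: MTBE = 1.39316 barrels, alkylate = 0.972925 barrels, reformate = 0.776962 barrels.
Cost = 190·1.39316 + 180.87·0.972925 + 176.83·0.776962 = 578.0635.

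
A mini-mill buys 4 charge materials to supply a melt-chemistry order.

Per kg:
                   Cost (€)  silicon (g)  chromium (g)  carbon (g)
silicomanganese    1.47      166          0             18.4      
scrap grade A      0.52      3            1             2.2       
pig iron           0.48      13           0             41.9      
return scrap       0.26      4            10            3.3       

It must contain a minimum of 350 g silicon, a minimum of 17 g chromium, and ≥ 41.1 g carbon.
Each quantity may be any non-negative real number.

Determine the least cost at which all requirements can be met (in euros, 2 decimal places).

Set it up as a linear program. Let x1 = kg of silicomanganese, x2 = kg of scrap grade A, x3 = kg of pig iron, x4 = kg of return scrap.
min 1.47x1 + 0.52x2 + 0.48x3 + 0.26x4 subject to:
  166x1 + 3x2 + 13x3 + 4x4 ≥ 350   (silicon)
  1x2 + 10x4 ≥ 17   (chromium)
  18.4x1 + 2.2x2 + 41.9x3 + 3.3x4 ≥ 41.1   (carbon)
  x1, x2, x3, x4 ≥ 0.
The cheapest feasible vertex uses only silicomanganese, return scrap; scrap grade A, pig iron are not used. The silicon and chromium requirements are met with equality.
So silicomanganese = 2.067 kg, return scrap = 1.7 kg.
Total cost: 1.47·2.067 + 0.26·1.7 = 3.4805.

€3.48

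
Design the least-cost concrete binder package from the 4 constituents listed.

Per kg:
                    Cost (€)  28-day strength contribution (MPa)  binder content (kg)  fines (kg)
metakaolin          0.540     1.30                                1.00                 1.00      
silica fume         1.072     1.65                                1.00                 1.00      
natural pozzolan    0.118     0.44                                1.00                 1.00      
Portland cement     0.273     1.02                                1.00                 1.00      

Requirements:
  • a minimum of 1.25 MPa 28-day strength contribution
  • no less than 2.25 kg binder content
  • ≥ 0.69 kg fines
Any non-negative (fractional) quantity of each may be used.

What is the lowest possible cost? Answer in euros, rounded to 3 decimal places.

Let x1 = kg of metakaolin, x2 = kg of silica fume, x3 = kg of natural pozzolan, x4 = kg of Portland cement.
min 0.54x1 + 1.072x2 + 0.118x3 + 0.273x4 s.t.:
  1.3x1 + 1.65x2 + 0.44x3 + 1.02x4 ≥ 1.25   (28-day strength contribution)
  1x1 + 1x2 + 1x3 + 1x4 ≥ 2.25   (binder content)
  1x1 + 1x2 + 1x3 + 1x4 ≥ 0.69   (fines)
  x1, x2, x3, x4 ≥ 0.
The minimum-cost mix takes nothing from metakaolin, silica fume — only natural pozzolan, Portland cement. There the 28-day strength contribution and binder content constraints are tight.
So natural pozzolan = 1.802 kg, Portland cement = 0.4483 kg.
Hence cost = 0.118·1.802 + 0.273·0.4483 = €0.33502.

€0.335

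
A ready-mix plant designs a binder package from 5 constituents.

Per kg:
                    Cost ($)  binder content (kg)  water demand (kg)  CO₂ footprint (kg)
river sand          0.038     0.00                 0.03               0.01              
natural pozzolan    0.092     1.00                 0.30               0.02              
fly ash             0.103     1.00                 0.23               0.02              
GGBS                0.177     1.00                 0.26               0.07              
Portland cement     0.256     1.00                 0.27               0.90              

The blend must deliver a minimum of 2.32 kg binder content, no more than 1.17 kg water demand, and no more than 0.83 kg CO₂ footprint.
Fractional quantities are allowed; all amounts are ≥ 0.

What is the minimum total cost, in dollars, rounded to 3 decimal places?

This is a linear program. Let x1 = kg of river sand, x2 = kg of natural pozzolan, x3 = kg of fly ash, x4 = kg of GGBS, x5 = kg of Portland cement.
min 0.038x1 + 0.092x2 + 0.103x3 + 0.177x4 + 0.256x5 with:
  1x2 + 1x3 + 1x4 + 1x5 ≥ 2.32   (binder content)
  0.03x1 + 0.3x2 + 0.23x3 + 0.26x4 + 0.27x5 ≤ 1.17   (water demand)
  0.01x1 + 0.02x2 + 0.02x3 + 0.07x4 + 0.9x5 ≤ 0.83   (CO₂ footprint)
  x1, x2, x3, x4, x5 ≥ 0.
The cheapest feasible vertex uses only natural pozzolan; river sand, fly ash, GGBS, Portland cement are not used. The binder content requirement is met with equality.
Solving gives x2 = 2.32.
Cost = 0.092·2.32 = 0.21344.

$0.213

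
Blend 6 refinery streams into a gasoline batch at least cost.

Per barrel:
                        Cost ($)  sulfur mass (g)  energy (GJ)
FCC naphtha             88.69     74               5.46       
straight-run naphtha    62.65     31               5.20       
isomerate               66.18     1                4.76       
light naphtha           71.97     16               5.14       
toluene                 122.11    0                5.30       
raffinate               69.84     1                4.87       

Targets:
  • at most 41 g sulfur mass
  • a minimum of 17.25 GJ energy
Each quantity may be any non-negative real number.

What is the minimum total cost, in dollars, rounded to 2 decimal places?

Let x1 = barrels of FCC naphtha, x2 = barrels of straight-run naphtha, x3 = barrels of isomerate, x4 = barrels of light naphtha, x5 = barrels of toluene, x6 = barrels of raffinate.
min 88.69x1 + 62.65x2 + 66.18x3 + 71.97x4 + 122.11x5 + 69.84x6 with:
  74x1 + 31x2 + 1x3 + 16x4 + 1x6 ≤ 41   (sulfur mass)
  5.46x1 + 5.2x2 + 4.76x3 + 5.14x4 + 5.3x5 + 4.87x6 ≥ 17.25   (energy)
  x1, x2, x3, x4, x5, x6 ≥ 0.
At the optimum only straight-run naphtha, isomerate are positive (FCC naphtha, light naphtha, toluene, raffinate = 0). The sulfur mass and energy requirements are met with equality.
Solving gives x2 = 1.24972, x3 = 2.25871.
Objective = 62.65·1.24972 + 66.18·2.25871 = 227.7764.

$227.78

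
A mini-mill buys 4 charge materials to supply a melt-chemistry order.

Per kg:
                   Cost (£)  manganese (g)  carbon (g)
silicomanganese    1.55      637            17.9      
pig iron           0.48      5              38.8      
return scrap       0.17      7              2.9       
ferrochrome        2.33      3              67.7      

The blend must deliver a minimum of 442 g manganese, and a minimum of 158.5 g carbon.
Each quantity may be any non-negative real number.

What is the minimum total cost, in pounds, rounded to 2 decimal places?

£2.84

Treat it as an LP. Let x1 = kg of silicomanganese, x2 = kg of pig iron, x3 = kg of return scrap, x4 = kg of ferrochrome.
min 1.55x1 + 0.48x2 + 0.17x3 + 2.33x4 s.t.:
  637x1 + 5x2 + 7x3 + 3x4 ≥ 442   (manganese)
  17.9x1 + 38.8x2 + 2.9x3 + 67.7x4 ≥ 158.5   (carbon)
  x1, x2, x3, x4 ≥ 0.
The minimum-cost mix takes nothing from return scrap, ferrochrome — only silicomanganese, pig iron. Binding constraints: manganese and carbon.
Solving gives x1 = 0.6642, x2 = 3.779.
Cost = 1.55·0.6642 + 0.48·3.779 = 2.8434.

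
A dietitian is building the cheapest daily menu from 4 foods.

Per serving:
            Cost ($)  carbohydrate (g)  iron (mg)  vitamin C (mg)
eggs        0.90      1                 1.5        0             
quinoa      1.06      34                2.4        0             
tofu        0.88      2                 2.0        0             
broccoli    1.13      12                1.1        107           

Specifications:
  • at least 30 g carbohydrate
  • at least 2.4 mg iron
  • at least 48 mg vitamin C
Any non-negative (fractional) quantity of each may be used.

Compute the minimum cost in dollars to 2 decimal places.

Set it up as a linear program. Let x1 = servings of eggs, x2 = servings of quinoa, x3 = servings of tofu, x4 = servings of broccoli.
Minimise 0.9x1 + 1.06x2 + 0.88x3 + 1.13x4 subject to:
  1x1 + 34x2 + 2x3 + 12x4 ≥ 30   (carbohydrate)
  1.5x1 + 2.4x2 + 2x3 + 1.1x4 ≥ 2.4   (iron)
  107x4 ≥ 48   (vitamin C)
  x1, x2, x3, x4 ≥ 0.
The cheapest feasible vertex uses only quinoa, tofu, broccoli; eggs is not used. Binding constraints: carbohydrate, iron, vitamin C.
Solving gives x2 = 0.7187, x3 = 0.09086, x4 = 0.4486.
Objective = 1.06·0.7187 + 0.88·0.09086 + 1.13·0.4486 = 1.3487.

$1.35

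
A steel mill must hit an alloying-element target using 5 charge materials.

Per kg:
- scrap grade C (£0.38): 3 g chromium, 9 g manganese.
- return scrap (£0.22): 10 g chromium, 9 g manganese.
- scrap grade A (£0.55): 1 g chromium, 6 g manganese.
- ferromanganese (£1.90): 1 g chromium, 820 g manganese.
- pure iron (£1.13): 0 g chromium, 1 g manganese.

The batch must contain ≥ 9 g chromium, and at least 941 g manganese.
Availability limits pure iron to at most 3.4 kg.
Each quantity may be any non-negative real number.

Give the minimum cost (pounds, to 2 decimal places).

£2.34

Set it up as a linear program. Let x1 = kg of scrap grade C, x2 = kg of return scrap, x3 = kg of scrap grade A, x4 = kg of ferromanganese, x5 = kg of pure iron.
min 0.38x1 + 0.22x2 + 0.55x3 + 1.9x4 + 1.13x5 with:
  3x1 + 10x2 + 1x3 + 1x4 ≥ 9   (chromium)
  9x1 + 9x2 + 6x3 + 820x4 + 1x5 ≥ 941   (manganese)
  x5 ≤ 3.4
  x1, x2, x3, x4, x5 ≥ 0.
At the optimum only return scrap, ferromanganese are positive (scrap grade C, scrap grade A, pure iron = 0). Binding constraints: chromium and manganese.
Solving gives x2 = 0.7861, x4 = 1.139.
Hence cost = 0.22·0.7861 + 1.9·1.139 = £2.3370.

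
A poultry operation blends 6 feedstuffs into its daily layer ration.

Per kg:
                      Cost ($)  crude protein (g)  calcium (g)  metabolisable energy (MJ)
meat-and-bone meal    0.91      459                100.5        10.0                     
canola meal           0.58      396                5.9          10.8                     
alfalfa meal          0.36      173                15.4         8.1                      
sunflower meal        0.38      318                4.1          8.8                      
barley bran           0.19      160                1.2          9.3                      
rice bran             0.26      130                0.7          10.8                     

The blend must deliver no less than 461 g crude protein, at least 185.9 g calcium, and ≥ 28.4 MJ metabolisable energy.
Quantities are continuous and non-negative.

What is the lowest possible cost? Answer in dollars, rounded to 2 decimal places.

Let x1 = kg of meat-and-bone meal, x2 = kg of canola meal, x3 = kg of alfalfa meal, x4 = kg of sunflower meal, x5 = kg of barley bran, x6 = kg of rice bran.
min 0.91x1 + 0.58x2 + 0.36x3 + 0.38x4 + 0.19x5 + 0.26x6 s.t.:
  459x1 + 396x2 + 173x3 + 318x4 + 160x5 + 130x6 ≥ 461   (crude protein)
  100.5x1 + 5.9x2 + 15.4x3 + 4.1x4 + 1.2x5 + 0.7x6 ≥ 185.9   (calcium)
  10x1 + 10.8x2 + 8.1x3 + 8.8x4 + 9.3x5 + 10.8x6 ≥ 28.4   (metabolisable energy)
  x1, x2, x3, x4, x5, x6 ≥ 0.
The minimum-cost mix takes nothing from canola meal, alfalfa meal, sunflower meal, rice bran — only meat-and-bone meal, barley bran. There the calcium and metabolisable energy constraints are tight.
Solving gives x1 = 1.837, x5 = 1.079.
Total cost: 0.91·1.837 + 0.19·1.079 = 1.8767.

$1.88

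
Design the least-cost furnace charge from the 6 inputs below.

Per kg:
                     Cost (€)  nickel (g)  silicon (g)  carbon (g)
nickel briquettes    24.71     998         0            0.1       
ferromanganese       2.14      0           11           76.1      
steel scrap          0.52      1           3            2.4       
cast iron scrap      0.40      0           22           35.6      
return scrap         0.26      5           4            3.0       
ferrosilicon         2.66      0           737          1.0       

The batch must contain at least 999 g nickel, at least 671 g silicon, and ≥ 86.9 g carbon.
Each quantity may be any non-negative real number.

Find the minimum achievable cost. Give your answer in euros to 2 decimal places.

Let x1 = kg of nickel briquettes, x2 = kg of ferromanganese, x3 = kg of steel scrap, x4 = kg of cast iron scrap, x5 = kg of return scrap, x6 = kg of ferrosilicon.
min 24.71x1 + 2.14x2 + 0.52x3 + 0.4x4 + 0.26x5 + 2.66x6 subject to:
  998x1 + 1x3 + 5x5 ≥ 999   (nickel)
  11x2 + 3x3 + 22x4 + 4x5 + 737x6 ≥ 671   (silicon)
  0.1x1 + 76.1x2 + 2.4x3 + 35.6x4 + 3x5 + 1x6 ≥ 86.9   (carbon)
  x1, x2, x3, x4, x5, x6 ≥ 0.
At the optimum only nickel briquettes, cast iron scrap, ferrosilicon are positive (ferromanganese, steel scrap, return scrap = 0). There the nickel, silicon, carbon constraints are tight.
That vertex is x1 = 1.001, x4 = 2.415, x6 = 0.8384.
Total cost: 24.71·1.001 + 0.4·2.415 + 2.66·0.8384 = 27.9309.

€27.93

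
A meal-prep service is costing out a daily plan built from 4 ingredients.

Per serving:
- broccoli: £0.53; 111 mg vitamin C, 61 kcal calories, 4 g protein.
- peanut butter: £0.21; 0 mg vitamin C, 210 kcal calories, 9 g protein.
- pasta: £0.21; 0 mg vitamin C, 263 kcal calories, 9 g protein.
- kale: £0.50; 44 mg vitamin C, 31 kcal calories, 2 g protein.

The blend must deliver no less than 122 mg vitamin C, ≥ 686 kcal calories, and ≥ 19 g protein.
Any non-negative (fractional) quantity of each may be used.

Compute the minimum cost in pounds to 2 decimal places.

£1.08

Let x1 = servings of broccoli, x2 = servings of peanut butter, x3 = servings of pasta, x4 = servings of kale.
Minimize 0.53x1 + 0.21x2 + 0.21x3 + 0.5x4 with:
  111x1 + 44x4 ≥ 122   (vitamin C)
  61x1 + 210x2 + 263x3 + 31x4 ≥ 686   (calories)
  4x1 + 9x2 + 9x3 + 2x4 ≥ 19   (protein)
  x1, x2, x3, x4 ≥ 0.
The cheapest feasible vertex uses only broccoli, pasta; peanut butter, kale are not used. The vitamin C and calories requirements are met with equality.
Optimal quantities: broccoli = 1.099 servings, pasta = 2.353 servings.
Cost = 0.53·1.099 + 0.21·2.353 = 1.0766.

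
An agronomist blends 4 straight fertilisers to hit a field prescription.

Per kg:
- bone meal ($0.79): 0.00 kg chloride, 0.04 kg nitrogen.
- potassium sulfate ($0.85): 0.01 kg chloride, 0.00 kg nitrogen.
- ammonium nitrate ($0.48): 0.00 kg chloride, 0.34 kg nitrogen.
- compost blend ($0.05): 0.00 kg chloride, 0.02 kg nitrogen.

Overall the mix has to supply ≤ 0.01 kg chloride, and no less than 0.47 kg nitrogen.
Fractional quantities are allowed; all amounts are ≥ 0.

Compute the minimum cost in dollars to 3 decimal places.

This is a linear program. Let x1 = kg of bone meal, x2 = kg of potassium sulfate, x3 = kg of ammonium nitrate, x4 = kg of compost blend.
Minimise 0.79x1 + 0.85x2 + 0.48x3 + 0.05x4 with:
  0.01x2 ≤ 0.01   (chloride)
  0.04x1 + 0.34x3 + 0.02x4 ≥ 0.47   (nitrogen)
  x1, x2, x3, x4 ≥ 0.
The minimum-cost mix takes nothing from bone meal, potassium sulfate, compost blend — only ammonium nitrate. Binding constraint: nitrogen.
So ammonium nitrate = 1.3824 kg.
Total cost: 0.48·1.3824 = 0.66355.

$0.664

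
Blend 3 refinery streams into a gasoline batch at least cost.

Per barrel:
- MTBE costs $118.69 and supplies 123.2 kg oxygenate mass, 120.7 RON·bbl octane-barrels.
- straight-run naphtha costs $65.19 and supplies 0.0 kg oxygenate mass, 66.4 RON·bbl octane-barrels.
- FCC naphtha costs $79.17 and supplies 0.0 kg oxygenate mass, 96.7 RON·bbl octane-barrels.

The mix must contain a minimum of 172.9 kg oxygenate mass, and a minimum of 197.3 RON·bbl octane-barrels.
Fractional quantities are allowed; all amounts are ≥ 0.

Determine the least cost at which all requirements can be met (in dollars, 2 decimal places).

Treat it as an LP. Let x1 = barrels of MTBE, x2 = barrels of straight-run naphtha, x3 = barrels of FCC naphtha.
Minimise 118.69x1 + 65.19x2 + 79.17x3 subject to:
  123.2x1 ≥ 172.9   (oxygenate mass)
  120.7x1 + 66.4x2 + 96.7x3 ≥ 197.3   (octane-barrels)
  x1, x2, x3 ≥ 0.
The cheapest feasible vertex uses only MTBE, FCC naphtha; straight-run naphtha is not used. There the oxygenate mass and octane-barrels constraints are tight.
Optimal quantities: MTBE = 1.4034 barrels, FCC naphtha = 0.28861 barrels.
Total cost: 118.69·1.4034 + 79.17·0.28861 = 189.4188.

$189.42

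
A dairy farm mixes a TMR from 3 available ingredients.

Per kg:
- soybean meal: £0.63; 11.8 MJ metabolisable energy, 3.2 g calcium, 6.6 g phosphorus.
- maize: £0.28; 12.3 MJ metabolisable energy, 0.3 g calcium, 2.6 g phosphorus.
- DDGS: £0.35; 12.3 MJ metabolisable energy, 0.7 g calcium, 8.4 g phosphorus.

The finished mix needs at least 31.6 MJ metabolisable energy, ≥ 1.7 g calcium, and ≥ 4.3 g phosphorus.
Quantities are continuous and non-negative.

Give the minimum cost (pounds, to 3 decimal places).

This is a linear program. Let x1 = kg of soybean meal, x2 = kg of maize, x3 = kg of DDGS.
min 0.63x1 + 0.28x2 + 0.35x3 s.t.:
  11.8x1 + 12.3x2 + 12.3x3 ≥ 31.6   (metabolisable energy)
  3.2x1 + 0.3x2 + 0.7x3 ≥ 1.7   (calcium)
  6.6x1 + 2.6x2 + 8.4x3 ≥ 4.3   (phosphorus)
  x1, x2, x3 ≥ 0.
The minimum-cost mix takes nothing from DDGS — only soybean meal, maize. There the metabolisable energy and calcium constraints are tight.
That vertex is x1 = 0.3191, x2 = 2.263.
Objective = 0.63·0.3191 + 0.28·2.263 = 0.83467.

£0.835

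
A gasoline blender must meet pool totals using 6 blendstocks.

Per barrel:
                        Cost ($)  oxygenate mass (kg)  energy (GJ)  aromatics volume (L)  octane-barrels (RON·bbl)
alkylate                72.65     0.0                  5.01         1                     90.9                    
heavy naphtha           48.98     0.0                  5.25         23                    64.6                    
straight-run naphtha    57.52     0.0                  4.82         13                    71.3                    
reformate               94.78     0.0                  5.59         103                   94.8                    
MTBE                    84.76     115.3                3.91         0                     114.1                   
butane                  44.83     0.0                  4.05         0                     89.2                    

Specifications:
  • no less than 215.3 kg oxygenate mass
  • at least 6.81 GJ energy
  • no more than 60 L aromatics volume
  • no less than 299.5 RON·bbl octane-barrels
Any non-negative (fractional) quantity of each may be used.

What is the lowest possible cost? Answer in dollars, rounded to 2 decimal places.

$201.72

This is a linear program. Let x1 = barrels of alkylate, x2 = barrels of heavy naphtha, x3 = barrels of straight-run naphtha, x4 = barrels of reformate, x5 = barrels of MTBE, x6 = barrels of butane.
Minimize 72.65x1 + 48.98x2 + 57.52x3 + 94.78x4 + 84.76x5 + 44.83x6 subject to:
  115.3x5 ≥ 215.3   (oxygenate mass)
  5.01x1 + 5.25x2 + 4.82x3 + 5.59x4 + 3.91x5 + 4.05x6 ≥ 6.81   (energy)
  1x1 + 23x2 + 13x3 + 103x4 ≤ 60   (aromatics volume)
  90.9x1 + 64.6x2 + 71.3x3 + 94.8x4 + 114.1x5 + 89.2x6 ≥ 299.5   (octane-barrels)
  x1, x2, x3, x4, x5, x6 ≥ 0.
The cheapest feasible vertex uses only MTBE, butane; alkylate, heavy naphtha, straight-run naphtha, reformate are not used. The oxygenate mass and octane-barrels requirements are met with equality.
Optimal quantities: MTBE = 1.8673 barrels, butane = 0.96907 barrels.
Hence cost = 84.76·1.8673 + 44.83·0.96907 = $201.7158.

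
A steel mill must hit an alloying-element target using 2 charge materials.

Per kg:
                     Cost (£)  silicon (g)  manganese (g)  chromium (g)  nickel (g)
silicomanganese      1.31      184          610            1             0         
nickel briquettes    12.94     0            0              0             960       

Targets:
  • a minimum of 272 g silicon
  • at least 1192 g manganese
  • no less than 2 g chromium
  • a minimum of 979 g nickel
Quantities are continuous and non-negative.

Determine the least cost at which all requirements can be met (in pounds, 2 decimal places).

£15.82

This is a linear program. Let x1 = kg of silicomanganese, x2 = kg of nickel briquettes.
Minimise 1.31x1 + 12.94x2 subject to:
  184x1 ≥ 272   (silicon)
  610x1 ≥ 1192   (manganese)
  1x1 ≥ 2   (chromium)
  960x2 ≥ 979   (nickel)
  x1, x2 ≥ 0.
Both inputs are positive at the optimum. Binding constraints: chromium and nickel.
Solving gives x1 = 2, x2 = 1.02.
Objective = 1.31·2 + 12.94·1.02 = 15.8188.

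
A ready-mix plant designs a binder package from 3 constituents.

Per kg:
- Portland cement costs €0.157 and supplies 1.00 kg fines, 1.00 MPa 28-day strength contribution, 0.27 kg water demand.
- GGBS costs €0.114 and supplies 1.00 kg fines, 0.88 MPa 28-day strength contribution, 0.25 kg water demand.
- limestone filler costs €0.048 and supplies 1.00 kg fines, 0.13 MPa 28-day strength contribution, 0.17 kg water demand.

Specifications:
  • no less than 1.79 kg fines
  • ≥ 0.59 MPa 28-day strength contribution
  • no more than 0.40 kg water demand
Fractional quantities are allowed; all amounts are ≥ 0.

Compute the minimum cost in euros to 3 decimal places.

Let x1 = kg of Portland cement, x2 = kg of GGBS, x3 = kg of limestone filler.
Minimize 0.157x1 + 0.114x2 + 0.048x3 subject to:
  1x1 + 1x2 + 1x3 ≥ 1.79   (fines)
  1x1 + 0.88x2 + 0.13x3 ≥ 0.59   (28-day strength contribution)
  0.27x1 + 0.25x2 + 0.17x3 ≤ 0.4   (water demand)
  x1, x2, x3 ≥ 0.
The optimal basis is {GGBS, limestone filler}; Portland cement drops out. There the fines and 28-day strength contribution constraints are tight.
Solving gives x2 = 0.4764, x3 = 1.314.
Hence cost = 0.114·0.4764 + 0.048·1.314 = €0.11738.

€0.117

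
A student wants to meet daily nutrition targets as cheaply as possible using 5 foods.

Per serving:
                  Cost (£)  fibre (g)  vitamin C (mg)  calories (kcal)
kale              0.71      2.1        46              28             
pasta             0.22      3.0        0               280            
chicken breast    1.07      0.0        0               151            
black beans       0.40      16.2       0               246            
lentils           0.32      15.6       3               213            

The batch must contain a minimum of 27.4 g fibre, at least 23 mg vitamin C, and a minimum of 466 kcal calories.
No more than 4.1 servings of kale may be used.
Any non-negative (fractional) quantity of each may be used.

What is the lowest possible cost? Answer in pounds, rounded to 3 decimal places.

Treat it as an LP. Let x1 = servings of kale, x2 = servings of pasta, x3 = servings of chicken breast, x4 = servings of black beans, x5 = servings of lentils.
min 0.71x1 + 0.22x2 + 1.07x3 + 0.4x4 + 0.32x5 subject to:
  2.1x1 + 3x2 + 16.2x4 + 15.6x5 ≥ 27.4   (fibre)
  46x1 + 3x5 ≥ 23   (vitamin C)
  28x1 + 280x2 + 151x3 + 246x4 + 213x5 ≥ 466   (calories)
  x1 ≤ 4.1
  x1, x2, x3, x4, x5 ≥ 0.
The minimum-cost mix takes nothing from chicken breast, black beans — only kale, pasta, lentils. There the fibre, vitamin C, calories constraints are tight.
Solving gives x1 = 0.3937, x2 = 0.3855, x5 = 1.629.
Total cost: 0.71·0.3937 + 0.22·0.3855 + 0.32·1.629 = 0.88562.

£0.886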